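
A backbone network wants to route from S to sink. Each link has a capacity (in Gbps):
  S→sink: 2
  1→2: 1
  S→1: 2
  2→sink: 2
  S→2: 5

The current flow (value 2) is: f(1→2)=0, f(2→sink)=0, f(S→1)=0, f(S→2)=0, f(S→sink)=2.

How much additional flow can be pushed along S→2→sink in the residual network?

Residual capacities along the path: S→2: 5, 2→sink: 2.
Minimum is 2.

2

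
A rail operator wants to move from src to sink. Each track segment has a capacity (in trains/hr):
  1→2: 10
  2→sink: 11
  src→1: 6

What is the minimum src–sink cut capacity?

6

Max flow = 6 (via 1 augmenting path).
In the residual at optimum, the set reachable from src is {src}.
Cut edges: src→1 (cap 6). Sum = 6.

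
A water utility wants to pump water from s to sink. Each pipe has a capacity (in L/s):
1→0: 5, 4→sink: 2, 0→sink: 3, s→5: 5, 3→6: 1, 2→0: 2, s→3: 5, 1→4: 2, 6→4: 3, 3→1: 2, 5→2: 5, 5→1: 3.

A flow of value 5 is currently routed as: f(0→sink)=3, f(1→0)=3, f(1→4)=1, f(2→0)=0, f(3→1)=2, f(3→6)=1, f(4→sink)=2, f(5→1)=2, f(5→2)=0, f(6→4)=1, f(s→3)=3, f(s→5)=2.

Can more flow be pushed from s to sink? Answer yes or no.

No

Residual reachable from s: {0, 1, 2, 3, 4, 5, 6, s}; sink is not reachable.
Saturated cut: 4→sink, 0→sink with total capacity 5 = current flow value. Flow is maximum.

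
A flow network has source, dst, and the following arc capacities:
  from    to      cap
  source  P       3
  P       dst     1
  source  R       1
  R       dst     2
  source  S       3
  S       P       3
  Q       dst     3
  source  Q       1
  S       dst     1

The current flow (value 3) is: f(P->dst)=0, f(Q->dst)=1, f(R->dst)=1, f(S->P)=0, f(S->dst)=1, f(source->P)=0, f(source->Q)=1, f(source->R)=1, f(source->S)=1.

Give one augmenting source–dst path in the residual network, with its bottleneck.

source->P->dst, bottleneck 1

Residual along source->P->dst: source->P: 3, P->dst: 1.
Bottleneck = min = 1.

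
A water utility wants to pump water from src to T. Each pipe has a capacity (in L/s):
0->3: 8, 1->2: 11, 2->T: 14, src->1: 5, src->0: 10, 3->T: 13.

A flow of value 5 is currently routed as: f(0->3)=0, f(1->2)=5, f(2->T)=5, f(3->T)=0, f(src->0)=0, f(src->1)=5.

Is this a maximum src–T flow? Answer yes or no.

No

Residual path src->0->3->T has bottleneck 8 > 0.
Pushing 8 along it raises the flow to 13, so the given flow is not maximum.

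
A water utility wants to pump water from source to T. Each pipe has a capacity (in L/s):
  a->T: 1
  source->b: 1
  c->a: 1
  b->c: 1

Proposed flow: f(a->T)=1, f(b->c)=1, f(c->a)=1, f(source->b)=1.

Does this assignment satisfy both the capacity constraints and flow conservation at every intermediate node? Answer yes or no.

Yes

Every edge has 0 ≤ f(e) ≤ cap(e).
At each intermediate node, inflow equals outflow.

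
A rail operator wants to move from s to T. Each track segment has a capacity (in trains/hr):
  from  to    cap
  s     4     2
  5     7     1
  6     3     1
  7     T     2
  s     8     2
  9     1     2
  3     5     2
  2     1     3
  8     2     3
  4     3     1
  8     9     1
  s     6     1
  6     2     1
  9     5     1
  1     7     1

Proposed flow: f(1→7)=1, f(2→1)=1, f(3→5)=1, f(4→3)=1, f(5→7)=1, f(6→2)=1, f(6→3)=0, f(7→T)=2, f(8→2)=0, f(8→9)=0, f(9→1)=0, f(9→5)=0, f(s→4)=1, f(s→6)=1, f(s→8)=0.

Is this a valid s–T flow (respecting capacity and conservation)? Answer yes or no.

Yes

Every edge has 0 ≤ f(e) ≤ cap(e).
At each intermediate node, inflow equals outflow.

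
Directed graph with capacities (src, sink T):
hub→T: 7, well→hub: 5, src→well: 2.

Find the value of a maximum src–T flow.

2

Augment src→well→hub→T: bottleneck 2. Total 2.
No augmenting path remains in the residual graph.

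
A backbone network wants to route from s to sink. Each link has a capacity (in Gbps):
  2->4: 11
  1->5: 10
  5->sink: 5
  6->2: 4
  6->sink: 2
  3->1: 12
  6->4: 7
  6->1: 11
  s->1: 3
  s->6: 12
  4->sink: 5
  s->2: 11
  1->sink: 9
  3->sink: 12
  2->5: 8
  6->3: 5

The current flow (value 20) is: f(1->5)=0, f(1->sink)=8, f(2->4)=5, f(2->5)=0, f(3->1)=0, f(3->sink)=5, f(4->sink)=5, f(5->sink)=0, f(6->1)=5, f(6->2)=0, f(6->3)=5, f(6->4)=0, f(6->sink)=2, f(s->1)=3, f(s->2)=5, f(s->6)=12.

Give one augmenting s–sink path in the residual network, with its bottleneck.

Residual along s->2->5->sink: s->2: 6, 2->5: 8, 5->sink: 5.
Bottleneck = min = 5.

s->2->5->sink, bottleneck 5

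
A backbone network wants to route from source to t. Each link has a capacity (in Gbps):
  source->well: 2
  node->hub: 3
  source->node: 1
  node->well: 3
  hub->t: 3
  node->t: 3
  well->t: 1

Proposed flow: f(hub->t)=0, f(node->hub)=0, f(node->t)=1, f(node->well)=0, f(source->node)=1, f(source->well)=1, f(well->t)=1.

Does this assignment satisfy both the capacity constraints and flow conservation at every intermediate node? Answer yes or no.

Every edge has 0 ≤ f(e) ≤ cap(e).
At each intermediate node, inflow equals outflow.

Yes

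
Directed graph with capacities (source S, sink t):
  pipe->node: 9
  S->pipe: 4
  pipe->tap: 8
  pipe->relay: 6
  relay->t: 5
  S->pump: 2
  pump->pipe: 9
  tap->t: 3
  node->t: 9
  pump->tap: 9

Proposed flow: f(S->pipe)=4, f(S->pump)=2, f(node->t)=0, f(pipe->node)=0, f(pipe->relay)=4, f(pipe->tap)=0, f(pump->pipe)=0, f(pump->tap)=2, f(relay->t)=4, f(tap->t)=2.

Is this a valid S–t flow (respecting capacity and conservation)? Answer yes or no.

Yes

Every edge has 0 ≤ f(e) ≤ cap(e).
At each intermediate node, inflow equals outflow.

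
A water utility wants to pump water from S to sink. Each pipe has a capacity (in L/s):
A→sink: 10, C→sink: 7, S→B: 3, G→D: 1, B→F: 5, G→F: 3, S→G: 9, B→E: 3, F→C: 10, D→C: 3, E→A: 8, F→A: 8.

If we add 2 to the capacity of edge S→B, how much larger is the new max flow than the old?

2

Original max flow = 7.
After raising cap(S→B), augmenting paths through that edge carry 2 more units.
New max flow = 9. Increase = 2.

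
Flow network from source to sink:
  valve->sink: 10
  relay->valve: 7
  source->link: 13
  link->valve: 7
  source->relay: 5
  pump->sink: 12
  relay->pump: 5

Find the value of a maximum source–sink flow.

12

Augment source->link->valve->sink: bottleneck 7. Total 7.
Augment source->relay->valve->sink: bottleneck 3. Total 10.
Augment source->relay->pump->sink: bottleneck 2. Total 12.
No augmenting path remains in the residual graph.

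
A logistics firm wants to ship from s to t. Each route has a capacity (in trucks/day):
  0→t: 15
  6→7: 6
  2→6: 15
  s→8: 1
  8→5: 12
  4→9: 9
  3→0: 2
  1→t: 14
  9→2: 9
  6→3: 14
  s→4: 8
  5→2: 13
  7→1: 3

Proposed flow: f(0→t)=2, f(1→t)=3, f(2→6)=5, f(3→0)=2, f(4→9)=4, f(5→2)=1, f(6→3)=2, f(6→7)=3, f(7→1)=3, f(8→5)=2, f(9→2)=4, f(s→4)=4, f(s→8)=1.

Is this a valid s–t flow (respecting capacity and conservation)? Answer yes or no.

Conservation fails at 8: inflow 1 ≠ outflow 2.

No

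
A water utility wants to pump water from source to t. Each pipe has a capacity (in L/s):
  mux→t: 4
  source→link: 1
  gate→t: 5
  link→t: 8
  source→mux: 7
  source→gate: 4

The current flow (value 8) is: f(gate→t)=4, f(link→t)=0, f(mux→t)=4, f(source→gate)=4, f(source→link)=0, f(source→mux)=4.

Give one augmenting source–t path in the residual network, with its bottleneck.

source→link→t, bottleneck 1

Residual along source→link→t: source→link: 1, link→t: 8.
Bottleneck = min = 1.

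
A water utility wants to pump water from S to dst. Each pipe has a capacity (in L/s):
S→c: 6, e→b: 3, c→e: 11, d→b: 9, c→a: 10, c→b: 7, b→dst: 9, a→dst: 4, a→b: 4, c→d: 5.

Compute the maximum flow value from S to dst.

6

Augment S→c→a→dst: bottleneck 4. Total 4.
Augment S→c→b→dst: bottleneck 2. Total 6.
No augmenting path remains in the residual graph.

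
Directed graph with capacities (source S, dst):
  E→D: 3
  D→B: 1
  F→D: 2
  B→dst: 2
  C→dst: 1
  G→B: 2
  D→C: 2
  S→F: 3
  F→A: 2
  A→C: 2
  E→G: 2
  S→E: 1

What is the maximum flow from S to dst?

3

Augment S→E→G→B→dst: bottleneck 1. Total 1.
Augment S→F→D→B→dst: bottleneck 1. Total 2.
Augment S→F→D→C→dst: bottleneck 1. Total 3.
No augmenting path remains in the residual graph.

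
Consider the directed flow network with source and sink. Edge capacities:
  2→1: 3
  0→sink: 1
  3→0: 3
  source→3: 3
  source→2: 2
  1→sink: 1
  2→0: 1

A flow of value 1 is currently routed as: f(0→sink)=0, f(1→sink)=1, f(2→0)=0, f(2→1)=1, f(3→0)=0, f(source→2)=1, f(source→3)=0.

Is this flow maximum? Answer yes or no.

No

Residual path source→2→0→sink has bottleneck 1 > 0.
Pushing 1 along it raises the flow to 2, so the given flow is not maximum.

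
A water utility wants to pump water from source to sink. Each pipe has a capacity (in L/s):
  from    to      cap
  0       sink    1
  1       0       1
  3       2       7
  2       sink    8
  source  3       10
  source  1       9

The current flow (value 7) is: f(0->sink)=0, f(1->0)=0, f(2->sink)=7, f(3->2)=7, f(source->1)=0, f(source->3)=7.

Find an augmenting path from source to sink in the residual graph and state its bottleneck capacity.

source->1->0->sink, bottleneck 1

Residual along source->1->0->sink: source->1: 9, 1->0: 1, 0->sink: 1.
Bottleneck = min = 1.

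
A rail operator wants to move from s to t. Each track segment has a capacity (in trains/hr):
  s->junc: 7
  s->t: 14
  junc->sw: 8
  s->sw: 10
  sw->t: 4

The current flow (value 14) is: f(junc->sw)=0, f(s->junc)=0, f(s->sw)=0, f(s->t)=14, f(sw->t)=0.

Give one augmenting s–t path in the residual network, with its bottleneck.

s->sw->t, bottleneck 4

Residual along s->sw->t: s->sw: 10, sw->t: 4.
Bottleneck = min = 4.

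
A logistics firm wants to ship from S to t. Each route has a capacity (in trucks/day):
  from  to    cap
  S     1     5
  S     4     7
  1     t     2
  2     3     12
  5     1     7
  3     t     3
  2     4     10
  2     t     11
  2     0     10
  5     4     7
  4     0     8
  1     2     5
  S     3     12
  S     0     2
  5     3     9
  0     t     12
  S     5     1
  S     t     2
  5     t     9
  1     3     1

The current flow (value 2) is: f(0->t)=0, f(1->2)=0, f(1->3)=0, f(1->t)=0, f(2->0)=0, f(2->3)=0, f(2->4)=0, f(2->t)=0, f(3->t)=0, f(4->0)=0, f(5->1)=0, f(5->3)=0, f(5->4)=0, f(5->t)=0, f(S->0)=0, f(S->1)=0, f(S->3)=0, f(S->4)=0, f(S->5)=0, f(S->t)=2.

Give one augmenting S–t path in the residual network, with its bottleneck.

Residual along S->5->t: S->5: 1, 5->t: 9.
Bottleneck = min = 1.

S->5->t, bottleneck 1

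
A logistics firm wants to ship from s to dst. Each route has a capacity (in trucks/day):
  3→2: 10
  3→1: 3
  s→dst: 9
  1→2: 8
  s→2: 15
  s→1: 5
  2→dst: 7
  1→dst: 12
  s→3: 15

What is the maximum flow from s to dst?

Augment s→dst: bottleneck 9. Total 9.
Augment s→1→dst: bottleneck 5. Total 14.
Augment s→2→dst: bottleneck 7. Total 21.
Augment s→3→1→dst: bottleneck 3. Total 24.
No augmenting path remains in the residual graph.

24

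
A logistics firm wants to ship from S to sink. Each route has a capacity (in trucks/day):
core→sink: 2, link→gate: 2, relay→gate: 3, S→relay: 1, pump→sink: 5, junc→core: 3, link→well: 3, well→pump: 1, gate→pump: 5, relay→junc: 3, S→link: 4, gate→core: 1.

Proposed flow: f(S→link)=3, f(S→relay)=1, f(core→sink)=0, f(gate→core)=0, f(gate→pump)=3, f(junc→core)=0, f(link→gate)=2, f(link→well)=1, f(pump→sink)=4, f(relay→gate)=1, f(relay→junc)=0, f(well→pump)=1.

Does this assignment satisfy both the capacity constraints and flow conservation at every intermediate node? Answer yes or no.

Yes

Every edge has 0 ≤ f(e) ≤ cap(e).
At each intermediate node, inflow equals outflow.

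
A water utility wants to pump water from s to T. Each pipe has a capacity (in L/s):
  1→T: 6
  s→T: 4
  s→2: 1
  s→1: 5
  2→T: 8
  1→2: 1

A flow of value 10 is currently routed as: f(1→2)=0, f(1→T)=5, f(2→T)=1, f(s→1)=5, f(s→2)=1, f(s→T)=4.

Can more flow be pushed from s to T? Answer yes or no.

Residual reachable from s: {s}; T is not reachable.
Saturated cut: s→1, s→2, s→T with total capacity 10 = current flow value. Flow is maximum.

No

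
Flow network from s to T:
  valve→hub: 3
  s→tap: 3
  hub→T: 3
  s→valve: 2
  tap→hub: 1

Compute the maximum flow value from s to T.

Augment s→tap→hub→T: bottleneck 1. Total 1.
Augment s→valve→hub→T: bottleneck 2. Total 3.
No augmenting path remains in the residual graph.

3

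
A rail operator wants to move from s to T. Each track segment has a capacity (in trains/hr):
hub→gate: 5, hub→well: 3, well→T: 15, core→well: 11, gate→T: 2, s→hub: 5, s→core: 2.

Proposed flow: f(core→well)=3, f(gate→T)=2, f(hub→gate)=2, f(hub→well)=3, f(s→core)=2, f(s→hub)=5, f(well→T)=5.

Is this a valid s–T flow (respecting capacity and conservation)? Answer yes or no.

No

Conservation fails at core: inflow 2 ≠ outflow 3.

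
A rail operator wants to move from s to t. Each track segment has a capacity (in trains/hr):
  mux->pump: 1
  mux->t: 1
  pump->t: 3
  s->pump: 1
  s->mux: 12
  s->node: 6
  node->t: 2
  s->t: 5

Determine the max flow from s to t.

Augment s->t: bottleneck 5. Total 5.
Augment s->mux->t: bottleneck 1. Total 6.
Augment s->node->t: bottleneck 2. Total 8.
Augment s->pump->t: bottleneck 1. Total 9.
Augment s->mux->pump->t: bottleneck 1. Total 10.
No augmenting path remains in the residual graph.

10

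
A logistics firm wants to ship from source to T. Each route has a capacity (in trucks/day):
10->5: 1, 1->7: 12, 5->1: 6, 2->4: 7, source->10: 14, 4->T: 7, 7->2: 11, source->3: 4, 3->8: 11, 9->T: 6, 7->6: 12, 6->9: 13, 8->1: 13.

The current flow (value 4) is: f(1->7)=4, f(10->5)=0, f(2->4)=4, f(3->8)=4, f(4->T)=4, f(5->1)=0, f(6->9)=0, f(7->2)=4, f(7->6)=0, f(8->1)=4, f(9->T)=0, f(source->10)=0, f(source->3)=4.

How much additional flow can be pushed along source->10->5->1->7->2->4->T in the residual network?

Residual capacities along the path: source->10: 14, 10->5: 1, 5->1: 6, 1->7: 8, 7->2: 7, 2->4: 3, 4->T: 3.
Minimum is 1.

1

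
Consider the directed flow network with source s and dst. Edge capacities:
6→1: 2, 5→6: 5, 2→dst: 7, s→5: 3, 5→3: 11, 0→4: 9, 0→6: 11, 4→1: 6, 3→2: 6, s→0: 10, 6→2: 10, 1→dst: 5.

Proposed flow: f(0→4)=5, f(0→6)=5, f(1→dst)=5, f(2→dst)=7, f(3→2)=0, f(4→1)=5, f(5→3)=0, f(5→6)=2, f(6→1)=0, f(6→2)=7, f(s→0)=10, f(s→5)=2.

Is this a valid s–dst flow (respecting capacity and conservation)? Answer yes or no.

Yes

Every edge has 0 ≤ f(e) ≤ cap(e).
At each intermediate node, inflow equals outflow.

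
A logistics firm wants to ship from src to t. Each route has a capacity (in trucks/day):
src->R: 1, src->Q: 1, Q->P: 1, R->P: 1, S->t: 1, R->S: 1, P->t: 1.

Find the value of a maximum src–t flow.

Augment src->R->S->t: bottleneck 1. Total 1.
Augment src->Q->P->t: bottleneck 1. Total 2.
No augmenting path remains in the residual graph.

2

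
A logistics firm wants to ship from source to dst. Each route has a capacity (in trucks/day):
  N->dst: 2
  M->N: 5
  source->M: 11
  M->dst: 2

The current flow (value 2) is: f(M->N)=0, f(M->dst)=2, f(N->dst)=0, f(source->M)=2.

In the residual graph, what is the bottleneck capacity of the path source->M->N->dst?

2

Residual capacities along the path: source->M: 9, M->N: 5, N->dst: 2.
Minimum is 2.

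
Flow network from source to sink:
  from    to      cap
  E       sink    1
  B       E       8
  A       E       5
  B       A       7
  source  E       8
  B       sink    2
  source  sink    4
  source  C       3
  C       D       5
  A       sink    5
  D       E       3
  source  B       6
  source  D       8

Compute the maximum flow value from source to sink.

Augment source->sink: bottleneck 4. Total 4.
Augment source->B->sink: bottleneck 2. Total 6.
Augment source->E->sink: bottleneck 1. Total 7.
Augment source->B->A->sink: bottleneck 4. Total 11.
No augmenting path remains in the residual graph.

11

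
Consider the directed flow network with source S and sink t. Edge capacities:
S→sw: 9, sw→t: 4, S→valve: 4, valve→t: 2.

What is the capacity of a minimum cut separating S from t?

Max flow = 6 (via 2 augmenting paths).
In the residual at optimum, the set reachable from S is {S, sw, valve}.
Cut edges: valve→t (cap 2), sw→t (cap 4). Sum = 6.

6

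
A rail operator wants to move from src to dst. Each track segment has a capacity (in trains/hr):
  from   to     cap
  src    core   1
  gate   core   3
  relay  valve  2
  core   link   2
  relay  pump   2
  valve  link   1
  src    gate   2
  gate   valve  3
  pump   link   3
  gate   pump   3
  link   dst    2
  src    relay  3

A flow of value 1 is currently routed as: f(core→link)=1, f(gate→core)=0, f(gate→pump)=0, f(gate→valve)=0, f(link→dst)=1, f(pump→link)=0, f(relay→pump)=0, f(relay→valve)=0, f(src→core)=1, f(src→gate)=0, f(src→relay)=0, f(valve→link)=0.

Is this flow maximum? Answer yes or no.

Residual path src→gate→valve→link→dst has bottleneck 1 > 0.
Pushing 1 along it raises the flow to 2, so the given flow is not maximum.

No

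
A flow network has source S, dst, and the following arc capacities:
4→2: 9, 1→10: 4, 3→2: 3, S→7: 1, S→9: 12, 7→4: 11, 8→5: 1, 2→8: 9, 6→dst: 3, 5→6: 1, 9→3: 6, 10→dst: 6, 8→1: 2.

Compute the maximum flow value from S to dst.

3

Augment S→7→4→2→8→1→10→dst: bottleneck 1. Total 1.
Augment S→9→3→2→8→1→10→dst: bottleneck 1. Total 2.
Augment S→9→3→2→8→5→6→dst: bottleneck 1. Total 3.
No augmenting path remains in the residual graph.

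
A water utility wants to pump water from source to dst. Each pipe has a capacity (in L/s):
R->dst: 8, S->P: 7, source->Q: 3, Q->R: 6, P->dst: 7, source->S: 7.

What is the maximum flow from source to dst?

Augment source->S->P->dst: bottleneck 7. Total 7.
Augment source->Q->R->dst: bottleneck 3. Total 10.
No augmenting path remains in the residual graph.

10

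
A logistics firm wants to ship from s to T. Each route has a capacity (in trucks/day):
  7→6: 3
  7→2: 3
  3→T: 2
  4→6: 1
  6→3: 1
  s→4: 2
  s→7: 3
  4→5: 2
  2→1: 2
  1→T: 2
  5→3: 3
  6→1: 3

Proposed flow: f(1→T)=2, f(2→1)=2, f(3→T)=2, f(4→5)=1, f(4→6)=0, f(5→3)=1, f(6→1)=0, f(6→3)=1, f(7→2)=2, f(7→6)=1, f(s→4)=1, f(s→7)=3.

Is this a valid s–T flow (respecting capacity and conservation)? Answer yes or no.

Yes

Every edge has 0 ≤ f(e) ≤ cap(e).
At each intermediate node, inflow equals outflow.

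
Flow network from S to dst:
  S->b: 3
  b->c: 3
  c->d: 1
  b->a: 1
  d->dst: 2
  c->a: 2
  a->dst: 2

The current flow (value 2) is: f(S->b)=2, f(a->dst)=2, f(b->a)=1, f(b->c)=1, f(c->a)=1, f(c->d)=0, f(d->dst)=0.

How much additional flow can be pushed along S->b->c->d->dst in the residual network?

Residual capacities along the path: S->b: 1, b->c: 2, c->d: 1, d->dst: 2.
Minimum is 1.

1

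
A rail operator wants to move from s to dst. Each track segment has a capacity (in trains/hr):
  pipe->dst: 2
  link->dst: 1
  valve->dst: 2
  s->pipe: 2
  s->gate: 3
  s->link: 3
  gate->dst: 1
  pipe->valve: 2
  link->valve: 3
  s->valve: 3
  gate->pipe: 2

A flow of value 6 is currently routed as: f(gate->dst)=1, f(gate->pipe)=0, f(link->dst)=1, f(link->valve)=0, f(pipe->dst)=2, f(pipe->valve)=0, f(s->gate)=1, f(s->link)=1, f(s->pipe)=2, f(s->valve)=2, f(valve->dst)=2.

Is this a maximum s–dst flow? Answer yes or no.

Yes

Residual reachable from s: {gate, link, pipe, s, valve}; dst is not reachable.
Saturated cut: link->dst, gate->dst, pipe->dst, valve->dst with total capacity 6 = current flow value. Flow is maximum.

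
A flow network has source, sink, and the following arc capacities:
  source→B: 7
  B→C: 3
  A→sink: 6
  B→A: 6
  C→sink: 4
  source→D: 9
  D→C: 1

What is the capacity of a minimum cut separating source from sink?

8

Max flow = 8 (via 3 augmenting paths).
In the residual at optimum, the set reachable from source is {D, source}.
Cut edges: source→B (cap 7), D→C (cap 1). Sum = 8.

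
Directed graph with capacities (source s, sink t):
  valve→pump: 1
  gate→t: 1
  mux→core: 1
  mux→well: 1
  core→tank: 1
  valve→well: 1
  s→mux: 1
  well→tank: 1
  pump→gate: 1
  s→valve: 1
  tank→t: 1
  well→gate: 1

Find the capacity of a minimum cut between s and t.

Max flow = 2 (via 2 augmenting paths).
In the residual at optimum, the set reachable from s is {s}.
Cut edges: s→valve (cap 1), s→mux (cap 1). Sum = 2.

2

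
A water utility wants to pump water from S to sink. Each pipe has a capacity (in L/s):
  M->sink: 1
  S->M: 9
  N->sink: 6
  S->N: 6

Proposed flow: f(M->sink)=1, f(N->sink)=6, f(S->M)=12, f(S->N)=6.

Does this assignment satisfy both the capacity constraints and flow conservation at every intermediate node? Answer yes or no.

No

Capacity violated on S->M: flow 12 > capacity 9.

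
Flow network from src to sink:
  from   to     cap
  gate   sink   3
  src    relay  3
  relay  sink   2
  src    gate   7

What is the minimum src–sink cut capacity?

5

Max flow = 5 (via 2 augmenting paths).
In the residual at optimum, the set reachable from src is {gate, relay, src}.
Cut edges: relay->sink (cap 2), gate->sink (cap 3). Sum = 5.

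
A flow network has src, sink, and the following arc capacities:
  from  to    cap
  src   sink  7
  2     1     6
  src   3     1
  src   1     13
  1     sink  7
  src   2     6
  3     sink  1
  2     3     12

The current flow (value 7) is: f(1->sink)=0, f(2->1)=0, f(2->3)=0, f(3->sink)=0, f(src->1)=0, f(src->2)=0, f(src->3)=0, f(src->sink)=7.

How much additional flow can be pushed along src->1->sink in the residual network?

Residual capacities along the path: src->1: 13, 1->sink: 7.
Minimum is 7.

7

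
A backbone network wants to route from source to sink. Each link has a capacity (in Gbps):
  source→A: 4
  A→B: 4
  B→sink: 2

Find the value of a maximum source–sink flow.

Augment source→A→B→sink: bottleneck 2. Total 2.
No augmenting path remains in the residual graph.

2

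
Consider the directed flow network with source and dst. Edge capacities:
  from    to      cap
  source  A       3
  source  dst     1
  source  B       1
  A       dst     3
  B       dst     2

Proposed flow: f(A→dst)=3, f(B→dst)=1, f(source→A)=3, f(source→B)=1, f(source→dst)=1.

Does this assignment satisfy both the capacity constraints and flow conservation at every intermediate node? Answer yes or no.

Yes

Every edge has 0 ≤ f(e) ≤ cap(e).
At each intermediate node, inflow equals outflow.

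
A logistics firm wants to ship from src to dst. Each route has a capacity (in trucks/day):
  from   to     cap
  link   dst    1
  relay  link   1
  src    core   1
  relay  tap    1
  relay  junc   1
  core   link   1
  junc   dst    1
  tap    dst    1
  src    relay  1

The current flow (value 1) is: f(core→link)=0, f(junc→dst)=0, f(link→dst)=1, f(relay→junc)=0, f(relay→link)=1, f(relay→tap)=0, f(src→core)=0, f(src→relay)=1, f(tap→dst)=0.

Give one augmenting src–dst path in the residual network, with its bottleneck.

src→core→link→relay→junc→dst, bottleneck 1

Residual along src→core→link→relay→junc→dst: src→core: 1, core→link: 1, link→relay: 1 (reverse), relay→junc: 1, junc→dst: 1.
Bottleneck = min = 1.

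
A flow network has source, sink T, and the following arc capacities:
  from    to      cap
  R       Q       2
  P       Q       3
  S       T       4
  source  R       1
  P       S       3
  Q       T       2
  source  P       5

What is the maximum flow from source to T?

Augment source->P->S->T: bottleneck 3. Total 3.
Augment source->P->Q->T: bottleneck 2. Total 5.
No augmenting path remains in the residual graph.

5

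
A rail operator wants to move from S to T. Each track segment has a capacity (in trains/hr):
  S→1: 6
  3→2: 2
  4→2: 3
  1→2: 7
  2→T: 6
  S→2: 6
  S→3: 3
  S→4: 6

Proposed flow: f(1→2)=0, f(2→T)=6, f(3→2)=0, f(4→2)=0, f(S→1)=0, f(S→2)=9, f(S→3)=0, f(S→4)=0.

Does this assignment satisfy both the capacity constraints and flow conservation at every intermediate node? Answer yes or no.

No

Capacity violated on S→2: flow 9 > capacity 6.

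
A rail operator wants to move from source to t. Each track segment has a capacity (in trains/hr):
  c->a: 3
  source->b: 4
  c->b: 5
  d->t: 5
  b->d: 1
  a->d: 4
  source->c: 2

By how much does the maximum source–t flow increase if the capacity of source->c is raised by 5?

Original max flow = 3.
After raising cap(source->c), augmenting paths through that edge carry 1 more unit.
New max flow = 4. Increase = 1.

1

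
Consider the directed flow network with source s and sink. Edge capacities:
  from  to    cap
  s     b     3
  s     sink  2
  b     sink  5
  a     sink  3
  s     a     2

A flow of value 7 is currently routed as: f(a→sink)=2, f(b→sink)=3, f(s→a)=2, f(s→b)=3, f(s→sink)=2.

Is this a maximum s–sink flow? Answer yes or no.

Residual reachable from s: {s}; sink is not reachable.
Saturated cut: s→b, s→a, s→sink with total capacity 7 = current flow value. Flow is maximum.

Yes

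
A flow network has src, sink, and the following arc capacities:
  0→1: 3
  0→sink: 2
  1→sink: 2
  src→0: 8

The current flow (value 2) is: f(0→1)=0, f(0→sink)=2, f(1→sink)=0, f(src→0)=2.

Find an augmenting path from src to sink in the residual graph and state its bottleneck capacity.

Residual along src→0→1→sink: src→0: 6, 0→1: 3, 1→sink: 2.
Bottleneck = min = 2.

src→0→1→sink, bottleneck 2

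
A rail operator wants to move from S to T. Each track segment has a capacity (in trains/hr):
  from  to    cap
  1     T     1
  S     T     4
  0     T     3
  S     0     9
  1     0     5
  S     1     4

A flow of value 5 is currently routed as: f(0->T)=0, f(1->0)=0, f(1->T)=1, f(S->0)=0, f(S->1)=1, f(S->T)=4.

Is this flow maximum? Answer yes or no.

No

Residual path S->0->T has bottleneck 3 > 0.
Pushing 3 along it raises the flow to 8, so the given flow is not maximum.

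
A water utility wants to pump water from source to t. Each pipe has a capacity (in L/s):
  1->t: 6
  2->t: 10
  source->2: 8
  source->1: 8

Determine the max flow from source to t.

14

Augment source->1->t: bottleneck 6. Total 6.
Augment source->2->t: bottleneck 8. Total 14.
No augmenting path remains in the residual graph.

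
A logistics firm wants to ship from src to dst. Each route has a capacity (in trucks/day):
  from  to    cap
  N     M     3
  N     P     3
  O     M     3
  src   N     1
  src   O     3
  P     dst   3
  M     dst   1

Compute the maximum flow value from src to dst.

2

Augment src->N->P->dst: bottleneck 1. Total 1.
Augment src->O->M->dst: bottleneck 1. Total 2.
No augmenting path remains in the residual graph.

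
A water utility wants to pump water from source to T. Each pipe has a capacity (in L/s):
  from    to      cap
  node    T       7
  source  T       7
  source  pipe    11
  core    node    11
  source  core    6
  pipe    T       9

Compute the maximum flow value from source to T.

22

Augment source→T: bottleneck 7. Total 7.
Augment source→pipe→T: bottleneck 9. Total 16.
Augment source→core→node→T: bottleneck 6. Total 22.
No augmenting path remains in the residual graph.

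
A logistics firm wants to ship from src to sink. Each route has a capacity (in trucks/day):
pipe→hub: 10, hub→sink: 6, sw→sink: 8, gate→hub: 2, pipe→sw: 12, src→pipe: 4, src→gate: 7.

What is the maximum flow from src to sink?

6

Augment src→gate→hub→sink: bottleneck 2. Total 2.
Augment src→pipe→hub→sink: bottleneck 4. Total 6.
No augmenting path remains in the residual graph.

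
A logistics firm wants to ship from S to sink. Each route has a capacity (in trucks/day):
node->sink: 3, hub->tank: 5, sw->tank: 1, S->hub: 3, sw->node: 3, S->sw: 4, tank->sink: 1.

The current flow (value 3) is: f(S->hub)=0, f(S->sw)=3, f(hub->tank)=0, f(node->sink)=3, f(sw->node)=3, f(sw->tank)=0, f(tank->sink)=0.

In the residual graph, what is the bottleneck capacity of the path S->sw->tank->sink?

1

Residual capacities along the path: S->sw: 1, sw->tank: 1, tank->sink: 1.
Minimum is 1.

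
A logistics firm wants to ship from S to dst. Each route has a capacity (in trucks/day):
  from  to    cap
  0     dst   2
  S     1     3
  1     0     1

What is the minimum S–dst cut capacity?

Max flow = 1 (via 1 augmenting path).
In the residual at optimum, the set reachable from S is {1, S}.
Cut edges: 1->0 (cap 1). Sum = 1.

1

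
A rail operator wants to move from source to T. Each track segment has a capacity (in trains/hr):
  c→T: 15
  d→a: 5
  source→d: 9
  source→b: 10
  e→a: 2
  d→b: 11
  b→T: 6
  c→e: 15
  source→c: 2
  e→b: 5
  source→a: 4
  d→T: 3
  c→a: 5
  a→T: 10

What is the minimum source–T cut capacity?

20

Max flow = 20 (via 5 augmenting paths).
In the residual at optimum, the set reachable from source is {b, d, source}.
Cut edges: source→c (cap 2), source→a (cap 4), d→a (cap 5), d→T (cap 3), b→T (cap 6). Sum = 20.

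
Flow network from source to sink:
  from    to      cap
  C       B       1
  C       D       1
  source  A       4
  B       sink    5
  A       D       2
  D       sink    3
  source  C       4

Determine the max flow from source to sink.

4

Augment source→C→B→sink: bottleneck 1. Total 1.
Augment source→C→D→sink: bottleneck 1. Total 2.
Augment source→A→D→sink: bottleneck 2. Total 4.
No augmenting path remains in the residual graph.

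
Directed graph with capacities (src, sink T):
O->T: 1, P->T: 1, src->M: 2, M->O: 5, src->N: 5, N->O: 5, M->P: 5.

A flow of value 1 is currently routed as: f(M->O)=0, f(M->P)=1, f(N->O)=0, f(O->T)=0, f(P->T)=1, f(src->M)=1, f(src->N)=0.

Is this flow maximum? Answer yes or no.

Residual path src->M->O->T has bottleneck 1 > 0.
Pushing 1 along it raises the flow to 2, so the given flow is not maximum.

No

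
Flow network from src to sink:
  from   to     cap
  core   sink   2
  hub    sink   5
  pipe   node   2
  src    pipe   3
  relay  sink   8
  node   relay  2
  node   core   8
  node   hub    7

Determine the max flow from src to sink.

Augment src->pipe->node->core->sink: bottleneck 2. Total 2.
No augmenting path remains in the residual graph.

2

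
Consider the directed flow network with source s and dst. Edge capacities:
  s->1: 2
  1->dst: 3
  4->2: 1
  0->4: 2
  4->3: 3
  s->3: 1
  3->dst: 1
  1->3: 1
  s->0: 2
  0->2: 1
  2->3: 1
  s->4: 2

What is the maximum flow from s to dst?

3

Augment s->1->dst: bottleneck 2. Total 2.
Augment s->3->dst: bottleneck 1. Total 3.
No augmenting path remains in the residual graph.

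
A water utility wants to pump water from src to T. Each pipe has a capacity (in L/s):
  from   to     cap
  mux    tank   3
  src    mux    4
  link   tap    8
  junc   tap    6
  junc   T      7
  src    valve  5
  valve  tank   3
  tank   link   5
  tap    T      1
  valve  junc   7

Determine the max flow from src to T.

6

Augment src->valve->junc->T: bottleneck 5. Total 5.
Augment src->mux->tank->link->tap->T: bottleneck 1. Total 6.
No augmenting path remains in the residual graph.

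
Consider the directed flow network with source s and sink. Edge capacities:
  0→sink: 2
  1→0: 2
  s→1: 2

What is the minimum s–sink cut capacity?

2

Max flow = 2 (via 1 augmenting path).
In the residual at optimum, the set reachable from s is {s}.
Cut edges: s→1 (cap 2). Sum = 2.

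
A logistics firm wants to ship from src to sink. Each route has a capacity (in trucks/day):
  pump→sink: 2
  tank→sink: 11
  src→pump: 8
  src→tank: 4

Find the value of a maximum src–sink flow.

6

Augment src→tank→sink: bottleneck 4. Total 4.
Augment src→pump→sink: bottleneck 2. Total 6.
No augmenting path remains in the residual graph.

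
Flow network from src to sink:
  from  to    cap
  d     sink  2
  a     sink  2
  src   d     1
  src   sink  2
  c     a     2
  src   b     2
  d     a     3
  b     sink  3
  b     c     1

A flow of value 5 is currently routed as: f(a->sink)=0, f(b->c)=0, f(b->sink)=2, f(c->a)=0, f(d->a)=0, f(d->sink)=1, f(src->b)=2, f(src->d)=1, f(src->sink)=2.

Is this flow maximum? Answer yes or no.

Residual reachable from src: {src}; sink is not reachable.
Saturated cut: src->b, src->d, src->sink with total capacity 5 = current flow value. Flow is maximum.

Yes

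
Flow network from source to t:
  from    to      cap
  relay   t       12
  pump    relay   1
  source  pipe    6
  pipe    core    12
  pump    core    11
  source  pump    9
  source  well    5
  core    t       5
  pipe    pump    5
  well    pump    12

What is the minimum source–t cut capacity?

Max flow = 6 (via 2 augmenting paths).
In the residual at optimum, the set reachable from source is {core, pipe, pump, source, well}.
Cut edges: pump->relay (cap 1), core->t (cap 5). Sum = 6.

6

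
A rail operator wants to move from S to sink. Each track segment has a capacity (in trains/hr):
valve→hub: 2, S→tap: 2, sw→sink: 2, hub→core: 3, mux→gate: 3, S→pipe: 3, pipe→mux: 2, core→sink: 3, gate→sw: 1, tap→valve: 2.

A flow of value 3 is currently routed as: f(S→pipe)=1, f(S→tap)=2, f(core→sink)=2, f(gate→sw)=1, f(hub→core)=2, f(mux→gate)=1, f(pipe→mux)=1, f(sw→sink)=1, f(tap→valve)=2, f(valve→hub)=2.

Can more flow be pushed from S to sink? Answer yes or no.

Residual reachable from S: {S, gate, mux, pipe}; sink is not reachable.
Saturated cut: gate→sw, S→tap with total capacity 3 = current flow value. Flow is maximum.

No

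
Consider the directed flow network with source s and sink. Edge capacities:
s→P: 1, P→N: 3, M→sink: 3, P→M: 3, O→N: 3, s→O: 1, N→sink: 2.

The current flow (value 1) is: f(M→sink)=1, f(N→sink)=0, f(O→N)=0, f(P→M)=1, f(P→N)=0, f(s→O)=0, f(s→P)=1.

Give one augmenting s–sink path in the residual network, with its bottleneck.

Residual along s→O→N→sink: s→O: 1, O→N: 3, N→sink: 2.
Bottleneck = min = 1.

s→O→N→sink, bottleneck 1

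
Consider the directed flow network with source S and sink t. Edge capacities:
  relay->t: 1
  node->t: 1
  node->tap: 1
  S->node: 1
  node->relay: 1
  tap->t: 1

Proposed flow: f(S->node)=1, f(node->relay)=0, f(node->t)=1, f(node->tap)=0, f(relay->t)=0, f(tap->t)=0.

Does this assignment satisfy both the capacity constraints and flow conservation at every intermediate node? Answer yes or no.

Every edge has 0 ≤ f(e) ≤ cap(e).
At each intermediate node, inflow equals outflow.

Yes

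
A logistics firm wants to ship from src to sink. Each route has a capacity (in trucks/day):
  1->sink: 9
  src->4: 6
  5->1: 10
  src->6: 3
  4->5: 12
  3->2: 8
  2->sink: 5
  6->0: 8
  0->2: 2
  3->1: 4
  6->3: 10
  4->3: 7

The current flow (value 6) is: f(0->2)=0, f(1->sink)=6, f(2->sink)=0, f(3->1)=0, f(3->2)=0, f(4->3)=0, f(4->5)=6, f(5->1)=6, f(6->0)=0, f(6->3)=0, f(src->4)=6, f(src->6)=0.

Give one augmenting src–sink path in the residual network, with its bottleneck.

Residual along src->6->3->1->sink: src->6: 3, 6->3: 10, 3->1: 4, 1->sink: 3.
Bottleneck = min = 3.

src->6->3->1->sink, bottleneck 3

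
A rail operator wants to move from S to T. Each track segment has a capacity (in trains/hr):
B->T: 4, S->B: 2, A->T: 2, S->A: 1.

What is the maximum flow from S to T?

Augment S->A->T: bottleneck 1. Total 1.
Augment S->B->T: bottleneck 2. Total 3.
No augmenting path remains in the residual graph.

3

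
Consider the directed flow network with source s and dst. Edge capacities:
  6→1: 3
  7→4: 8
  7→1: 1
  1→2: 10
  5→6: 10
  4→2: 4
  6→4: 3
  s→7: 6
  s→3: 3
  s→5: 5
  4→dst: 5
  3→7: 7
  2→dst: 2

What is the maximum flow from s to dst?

7

Augment s→7→4→dst: bottleneck 5. Total 5.
Augment s→7→4→2→dst: bottleneck 1. Total 6.
Augment s→3→7→4→2→dst: bottleneck 1. Total 7.
No augmenting path remains in the residual graph.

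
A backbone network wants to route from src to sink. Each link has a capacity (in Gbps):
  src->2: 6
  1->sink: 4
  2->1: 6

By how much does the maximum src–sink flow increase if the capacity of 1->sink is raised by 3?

Original max flow = 4.
After raising cap(1->sink), augmenting paths through that edge carry 2 more units.
New max flow = 6. Increase = 2.

2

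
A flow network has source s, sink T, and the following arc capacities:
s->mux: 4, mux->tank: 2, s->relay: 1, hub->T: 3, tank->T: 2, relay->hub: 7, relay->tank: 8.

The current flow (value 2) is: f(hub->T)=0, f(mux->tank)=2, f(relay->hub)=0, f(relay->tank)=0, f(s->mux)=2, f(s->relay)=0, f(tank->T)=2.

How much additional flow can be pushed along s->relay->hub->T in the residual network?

1

Residual capacities along the path: s->relay: 1, relay->hub: 7, hub->T: 3.
Minimum is 1.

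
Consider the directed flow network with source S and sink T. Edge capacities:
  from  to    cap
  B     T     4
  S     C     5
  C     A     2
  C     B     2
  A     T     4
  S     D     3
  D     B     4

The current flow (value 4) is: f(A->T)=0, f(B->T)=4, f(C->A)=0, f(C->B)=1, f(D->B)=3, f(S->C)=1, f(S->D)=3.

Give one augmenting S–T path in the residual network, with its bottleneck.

S->C->A->T, bottleneck 2

Residual along S->C->A->T: S->C: 4, C->A: 2, A->T: 4.
Bottleneck = min = 2.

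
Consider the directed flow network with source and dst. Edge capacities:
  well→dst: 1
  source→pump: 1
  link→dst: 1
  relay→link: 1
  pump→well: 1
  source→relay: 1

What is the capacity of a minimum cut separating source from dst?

Max flow = 2 (via 2 augmenting paths).
In the residual at optimum, the set reachable from source is {source}.
Cut edges: source→relay (cap 1), source→pump (cap 1). Sum = 2.

2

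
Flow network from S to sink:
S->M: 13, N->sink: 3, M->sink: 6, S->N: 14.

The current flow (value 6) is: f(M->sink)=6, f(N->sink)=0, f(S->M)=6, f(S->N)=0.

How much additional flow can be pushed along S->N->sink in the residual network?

3

Residual capacities along the path: S->N: 14, N->sink: 3.
Minimum is 3.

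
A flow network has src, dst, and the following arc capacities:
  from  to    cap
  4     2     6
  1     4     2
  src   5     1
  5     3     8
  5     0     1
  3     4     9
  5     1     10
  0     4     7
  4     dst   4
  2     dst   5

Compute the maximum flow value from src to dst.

Augment src→5→3→4→dst: bottleneck 1. Total 1.
No augmenting path remains in the residual graph.

1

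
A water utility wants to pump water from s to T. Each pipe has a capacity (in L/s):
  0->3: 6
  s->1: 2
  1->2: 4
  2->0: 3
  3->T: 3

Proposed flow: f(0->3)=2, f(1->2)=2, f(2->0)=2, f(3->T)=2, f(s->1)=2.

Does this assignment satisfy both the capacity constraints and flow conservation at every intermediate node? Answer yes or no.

Every edge has 0 ≤ f(e) ≤ cap(e).
At each intermediate node, inflow equals outflow.

Yes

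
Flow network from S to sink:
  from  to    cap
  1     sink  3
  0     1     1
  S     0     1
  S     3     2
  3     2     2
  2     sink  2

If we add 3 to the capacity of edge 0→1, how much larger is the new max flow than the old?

0

Original max flow = 3.
Edge 0→1 does not cross the min cut (source side {S}), so extra capacity there cannot help.
New max flow = 3. Increase = 0.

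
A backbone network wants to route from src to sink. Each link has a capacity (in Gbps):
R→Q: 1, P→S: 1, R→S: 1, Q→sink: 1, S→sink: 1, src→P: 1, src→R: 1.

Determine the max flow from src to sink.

Augment src→R→Q→sink: bottleneck 1. Total 1.
Augment src→P→S→sink: bottleneck 1. Total 2.
No augmenting path remains in the residual graph.

2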